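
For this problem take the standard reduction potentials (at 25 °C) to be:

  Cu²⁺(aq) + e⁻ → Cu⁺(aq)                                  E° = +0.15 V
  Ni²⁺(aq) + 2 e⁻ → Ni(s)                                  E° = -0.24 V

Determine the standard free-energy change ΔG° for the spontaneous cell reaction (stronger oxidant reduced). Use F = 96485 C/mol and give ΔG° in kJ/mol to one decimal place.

-75.3 kJ/mol

Cu²⁺/Cu⁺ (E° = +0.15 V) is the cathode; Ni²⁺/Ni (E° = -0.24 V) is the anode, so E°cell = +0.39 V.
Balancing electrons gives n = 2 (lcm of 1 and 2).
ΔG° = −nFE° = −(2)(96485)(+0.39) = -75,258 J = -75.3 kJ/mol.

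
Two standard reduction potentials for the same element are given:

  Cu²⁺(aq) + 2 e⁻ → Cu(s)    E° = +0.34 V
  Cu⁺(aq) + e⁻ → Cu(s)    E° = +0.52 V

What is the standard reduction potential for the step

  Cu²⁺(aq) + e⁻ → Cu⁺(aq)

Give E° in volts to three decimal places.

Sequential free energies add, so n₃E°₃ = n₁E°₁ + n₂E°₂.
With n₃ = 2, and the known step contributing 1×(+0.52) V, the unknown satisfies 1·E° = 2×(+0.34) − 1×(+0.52) = +0.160.
E° = +0.160 / 1 = +0.160 V.

+0.160 V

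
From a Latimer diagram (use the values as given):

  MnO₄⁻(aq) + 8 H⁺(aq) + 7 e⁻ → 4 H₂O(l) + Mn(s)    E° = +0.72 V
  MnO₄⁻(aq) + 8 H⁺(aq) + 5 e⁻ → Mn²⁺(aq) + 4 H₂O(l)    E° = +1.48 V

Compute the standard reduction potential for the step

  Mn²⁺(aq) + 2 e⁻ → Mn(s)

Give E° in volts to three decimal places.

Sequential free energies add, so n₃E°₃ = n₁E°₁ + n₂E°₂.
With n₃ = 7, and the known step contributing 5×(+1.48) V, the unknown satisfies 2·E° = 7×(+0.72) − 5×(+1.48) = -2.360.
E° = -2.360 / 2 = -1.180 V.

-1.180 V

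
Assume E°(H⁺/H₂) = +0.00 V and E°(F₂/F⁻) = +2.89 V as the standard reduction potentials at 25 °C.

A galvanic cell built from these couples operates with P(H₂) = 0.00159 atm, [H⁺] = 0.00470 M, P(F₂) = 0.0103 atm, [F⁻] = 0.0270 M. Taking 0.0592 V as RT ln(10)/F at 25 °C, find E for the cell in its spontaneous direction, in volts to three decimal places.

+2.979 V

F₂/F⁻ is the cathode (higher E°), H⁺/H₂ the anode: E°cell = +2.89 − (+0.00) = +2.89 V, n = 2.
Overall: F₂(g) + H₂(g) → 2 F⁻(aq) + 2 H⁺(aq)
Q = [F⁻]^2·[H⁺]^2 / (P(F₂)·P(H₂)); log Q = -3.007.
E = E° − (0.0592/n) log Q = +2.89 − (0.0592/2)(-3.007) = +2.979 V.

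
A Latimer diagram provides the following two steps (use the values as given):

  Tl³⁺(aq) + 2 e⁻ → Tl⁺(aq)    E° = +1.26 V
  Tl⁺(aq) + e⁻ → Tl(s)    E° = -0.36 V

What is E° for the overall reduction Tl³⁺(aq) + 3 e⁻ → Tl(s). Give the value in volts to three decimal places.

+0.720 V

Standard free energies of sequential steps add: ΔG°₃ = ΔG°₁ + ΔG°₂, so n₃E°₃ = n₁E°₁ + n₂E°₂.
E°₃ = (2×+1.26 + 1×-0.36) / 3 = (+2.160) / 3 = +0.720 V.
E° values themselves are not directly additive — weighting by electron count is essential.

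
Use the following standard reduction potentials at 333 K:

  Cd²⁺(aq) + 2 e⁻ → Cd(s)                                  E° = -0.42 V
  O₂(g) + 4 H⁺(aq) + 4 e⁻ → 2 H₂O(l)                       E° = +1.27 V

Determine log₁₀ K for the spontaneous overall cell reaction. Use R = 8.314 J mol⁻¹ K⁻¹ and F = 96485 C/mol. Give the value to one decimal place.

102.3

Cathode: O₂/H₂O; anode: Cd²⁺/Cd. E°cell = (+1.27) − (-0.42) = +1.69 V, with n = 4.
ΔG° = −nFE° = −RT ln K, so ln K = nFE°/(RT) = (4)(96485)(+1.69) / ((8.314)(333)) = 235.587.
log₁₀ K = 235.587 / ln 10 = 102.3.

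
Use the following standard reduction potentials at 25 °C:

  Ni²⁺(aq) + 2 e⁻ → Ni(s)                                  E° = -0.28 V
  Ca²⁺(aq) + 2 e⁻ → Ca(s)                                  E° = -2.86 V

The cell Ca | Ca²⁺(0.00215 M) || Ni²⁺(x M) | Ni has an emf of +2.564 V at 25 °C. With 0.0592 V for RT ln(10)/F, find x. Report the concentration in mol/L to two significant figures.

Ni²⁺/Ni is the cathode, Ca²⁺/Ca the anode: E°cell = +2.58 V, n = 2.
Overall reaction: Ni²⁺(aq) + Ca(s) → Ni(s) + Ca²⁺(aq); Q = [Ca²⁺]^1/[Ni²⁺]^1.
From E = E° − (0.0592/n) log Q: log Q = (E° − E)·n/0.0592 = (+2.58 − (+2.564))·2/0.0592 = 0.5405.
So 1·log[Ni²⁺] = 1·log(0.00215) − log Q = -2.6676 − (0.5405) = -3.2081; [Ni²⁺] = 10^(-3.2081) ≈ 0.00062 M.

0.00062 M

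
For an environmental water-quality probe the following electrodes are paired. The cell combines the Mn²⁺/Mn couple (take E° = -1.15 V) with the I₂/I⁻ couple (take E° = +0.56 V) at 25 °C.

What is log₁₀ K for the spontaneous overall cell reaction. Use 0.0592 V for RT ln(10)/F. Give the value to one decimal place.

57.8

Cathode: I₂/I⁻; anode: Mn²⁺/Mn. E°cell = +1.71 V, n = 2.
log K = nE°cell / 0.0592 = (2)(+1.71) / 0.0592 = 57.8.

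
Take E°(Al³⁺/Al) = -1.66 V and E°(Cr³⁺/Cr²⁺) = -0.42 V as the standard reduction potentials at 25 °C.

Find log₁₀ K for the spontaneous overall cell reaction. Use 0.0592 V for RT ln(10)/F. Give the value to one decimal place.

62.8

Cathode: Cr³⁺/Cr²⁺; anode: Al³⁺/Al. E°cell = +1.24 V, n = 3.
log K = nE°cell / 0.0592 = (3)(+1.24) / 0.0592 = 62.8.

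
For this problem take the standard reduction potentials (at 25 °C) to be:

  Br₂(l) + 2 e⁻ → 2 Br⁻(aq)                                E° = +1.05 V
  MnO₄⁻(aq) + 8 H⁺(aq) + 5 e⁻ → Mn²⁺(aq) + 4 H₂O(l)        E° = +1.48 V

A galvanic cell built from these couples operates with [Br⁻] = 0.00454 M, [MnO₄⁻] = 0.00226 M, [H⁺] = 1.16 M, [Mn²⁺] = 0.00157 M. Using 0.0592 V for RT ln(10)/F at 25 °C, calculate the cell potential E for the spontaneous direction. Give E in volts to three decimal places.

+0.299 V

MnO₄⁻/Mn²⁺ is the cathode (higher E°), Br₂/Br⁻ the anode: E°cell = +1.48 − (+1.05) = +0.43 V, n = 10.
Overall: 2 MnO₄⁻(aq) + 16 H⁺(aq) + 10 Br⁻(aq) → 2 Mn²⁺(aq) + 8 H₂O(l) + 5 Br₂(l)
Q = [Mn²⁺]^2 / ([MnO₄⁻]^2·[H⁺]^16·[Br⁻]^10); log Q = 22.082.
E = E° − (0.0592/n) log Q = +0.43 − (0.0592/10)(22.082) = +0.299 V.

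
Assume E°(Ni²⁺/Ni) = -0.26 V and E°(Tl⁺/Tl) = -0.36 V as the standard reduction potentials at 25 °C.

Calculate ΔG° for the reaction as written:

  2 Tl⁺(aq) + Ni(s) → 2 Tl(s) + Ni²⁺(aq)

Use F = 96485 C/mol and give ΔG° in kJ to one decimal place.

As written, Tl⁺/Tl is reduced (cathode) and Ni²⁺/Ni is oxidised (anode), so E°cell = (-0.36) − (-0.26) = -0.10 V.
Balancing electrons gives n = 2.
ΔG° = −nFE° = −(2)(96485)(-0.10) = 19,297 J = +19.3 kJ.

+19.3 kJ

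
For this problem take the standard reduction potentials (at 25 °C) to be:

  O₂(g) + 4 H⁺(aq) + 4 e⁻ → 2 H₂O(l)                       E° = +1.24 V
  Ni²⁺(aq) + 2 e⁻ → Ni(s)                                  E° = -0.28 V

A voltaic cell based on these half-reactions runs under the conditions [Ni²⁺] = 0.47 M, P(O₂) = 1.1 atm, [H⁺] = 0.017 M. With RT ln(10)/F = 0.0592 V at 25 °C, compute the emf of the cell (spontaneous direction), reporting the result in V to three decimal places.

+1.426 V

O₂/H₂O is the cathode (higher E°), Ni²⁺/Ni the anode: E°cell = +1.24 − (-0.28) = +1.52 V, n = 4.
Overall: O₂(g) + 4 H⁺(aq) + 2 Ni(s) → 2 H₂O(l) + 2 Ni²⁺(aq)
Q = [Ni²⁺]^2 / (P(O₂)·[H⁺]^4); log Q = 6.381.
E = E° − (0.0592/n) log Q = +1.52 − (0.0592/4)(6.381) = +1.426 V.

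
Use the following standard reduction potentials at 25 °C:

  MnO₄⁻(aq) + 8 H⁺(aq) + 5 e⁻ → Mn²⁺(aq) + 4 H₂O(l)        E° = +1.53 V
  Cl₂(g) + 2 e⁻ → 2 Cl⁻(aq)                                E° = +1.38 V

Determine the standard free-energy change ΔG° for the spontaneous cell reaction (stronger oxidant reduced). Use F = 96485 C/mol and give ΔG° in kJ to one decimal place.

MnO₄⁻/Mn²⁺ (E° = +1.53 V) is the cathode; Cl₂/Cl⁻ (E° = +1.38 V) is the anode, so E°cell = +0.15 V.
Balancing electrons gives n = 10 (lcm of 5 and 2).
ΔG° = −nFE° = −(10)(96485)(+0.15) = -144,728 J = -144.7 kJ.

-144.7 kJ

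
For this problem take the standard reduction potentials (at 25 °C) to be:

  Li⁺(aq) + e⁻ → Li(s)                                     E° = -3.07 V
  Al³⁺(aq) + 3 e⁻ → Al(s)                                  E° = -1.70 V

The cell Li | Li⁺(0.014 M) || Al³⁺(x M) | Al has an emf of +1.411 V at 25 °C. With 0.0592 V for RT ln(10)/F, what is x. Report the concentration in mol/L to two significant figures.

Al³⁺/Al is the cathode, Li⁺/Li the anode: E°cell = +1.37 V, n = 3.
Overall reaction: Al³⁺(aq) + 3 Li(s) → Al(s) + 3 Li⁺(aq); Q = [Li⁺]^3/[Al³⁺]^1.
From E = E° − (0.0592/n) log Q: log Q = (E° − E)·n/0.0592 = (+1.37 − (+1.411))·3/0.0592 = -2.0777.
So 1·log[Al³⁺] = 3·log(0.014) − log Q = -5.5616 − (-2.0777) = -3.4839; [Al³⁺] = 10^(-3.4839) ≈ 0.00033 M.

0.00033 M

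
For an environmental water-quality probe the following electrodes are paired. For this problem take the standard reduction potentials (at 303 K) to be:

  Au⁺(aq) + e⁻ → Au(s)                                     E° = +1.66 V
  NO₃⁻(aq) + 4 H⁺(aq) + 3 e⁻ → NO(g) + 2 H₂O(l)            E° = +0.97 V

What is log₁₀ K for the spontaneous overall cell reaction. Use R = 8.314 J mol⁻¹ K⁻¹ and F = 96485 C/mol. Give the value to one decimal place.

Cathode: Au⁺/Au; anode: NO₃⁻/NO. E°cell = (+1.66) − (+0.97) = +0.69 V, with n = 3.
ΔG° = −nFE° = −RT ln K, so ln K = nFE°/(RT) = (3)(96485)(+0.69) / ((8.314)(303)) = 79.283.
log₁₀ K = 79.283 / ln 10 = 34.4.

34.4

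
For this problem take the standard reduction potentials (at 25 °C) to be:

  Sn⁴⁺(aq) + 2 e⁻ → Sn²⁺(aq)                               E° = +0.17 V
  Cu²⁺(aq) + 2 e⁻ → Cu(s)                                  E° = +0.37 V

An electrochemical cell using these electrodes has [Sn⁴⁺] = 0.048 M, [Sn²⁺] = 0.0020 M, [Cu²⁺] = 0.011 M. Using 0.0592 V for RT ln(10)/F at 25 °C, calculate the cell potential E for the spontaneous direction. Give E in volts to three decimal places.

Cu²⁺/Cu is the cathode (higher E°), Sn⁴⁺/Sn²⁺ the anode: E°cell = +0.37 − (+0.17) = +0.20 V, n = 2.
Overall: Cu²⁺(aq) + Sn²⁺(aq) → Cu(s) + Sn⁴⁺(aq)
Q = [Sn⁴⁺] / ([Cu²⁺]·[Sn²⁺]); log Q = 3.339.
E = E° − (0.0592/n) log Q = +0.20 − (0.0592/2)(3.339) = +0.101 V.

+0.101 V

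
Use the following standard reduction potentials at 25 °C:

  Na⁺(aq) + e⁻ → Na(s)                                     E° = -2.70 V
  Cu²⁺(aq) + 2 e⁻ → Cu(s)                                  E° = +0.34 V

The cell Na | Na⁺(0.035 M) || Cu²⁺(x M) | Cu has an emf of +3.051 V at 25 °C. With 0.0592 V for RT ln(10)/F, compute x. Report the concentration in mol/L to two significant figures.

0.0029 M

Cu²⁺/Cu is the cathode, Na⁺/Na the anode: E°cell = +3.04 V, n = 2.
Overall reaction: Cu²⁺(aq) + 2 Na(s) → Cu(s) + 2 Na⁺(aq); Q = [Na⁺]^2/[Cu²⁺]^1.
From E = E° − (0.0592/n) log Q: log Q = (E° − E)·n/0.0592 = (+3.04 − (+3.051))·2/0.0592 = -0.3716.
So 1·log[Cu²⁺] = 2·log(0.035) − log Q = -2.9119 − (-0.3716) = -2.5403; [Cu²⁺] = 10^(-2.5403) ≈ 0.0029 M.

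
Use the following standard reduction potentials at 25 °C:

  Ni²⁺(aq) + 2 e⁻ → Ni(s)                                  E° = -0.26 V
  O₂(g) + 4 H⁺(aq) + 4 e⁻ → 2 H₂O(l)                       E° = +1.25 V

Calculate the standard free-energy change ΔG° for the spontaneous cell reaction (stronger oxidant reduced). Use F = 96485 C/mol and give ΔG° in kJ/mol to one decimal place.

O₂/H₂O (E° = +1.25 V) is the cathode; Ni²⁺/Ni (E° = -0.26 V) is the anode, so E°cell = +1.51 V.
Balancing electrons gives n = 4 (lcm of 4 and 2).
ΔG° = −nFE° = −(4)(96485)(+1.51) = -582,769 J = -582.8 kJ/mol.

-582.8 kJ/mol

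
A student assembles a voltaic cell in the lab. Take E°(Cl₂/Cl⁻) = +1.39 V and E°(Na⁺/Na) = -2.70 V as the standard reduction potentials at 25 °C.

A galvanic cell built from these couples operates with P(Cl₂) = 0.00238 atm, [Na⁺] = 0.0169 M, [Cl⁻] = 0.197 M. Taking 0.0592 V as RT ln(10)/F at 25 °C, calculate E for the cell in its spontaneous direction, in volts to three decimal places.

+4.159 V

Cl₂/Cl⁻ is the cathode (higher E°), Na⁺/Na the anode: E°cell = +1.39 − (-2.70) = +4.09 V, n = 2.
Overall: Cl₂(g) + 2 Na(s) → 2 Cl⁻(aq) + 2 Na⁺(aq)
Q = [Cl⁻]^2·[Na⁺]^2 / (P(Cl₂)); log Q = -2.332.
E = E° − (0.0592/n) log Q = +4.09 − (0.0592/2)(-2.332) = +4.159 V.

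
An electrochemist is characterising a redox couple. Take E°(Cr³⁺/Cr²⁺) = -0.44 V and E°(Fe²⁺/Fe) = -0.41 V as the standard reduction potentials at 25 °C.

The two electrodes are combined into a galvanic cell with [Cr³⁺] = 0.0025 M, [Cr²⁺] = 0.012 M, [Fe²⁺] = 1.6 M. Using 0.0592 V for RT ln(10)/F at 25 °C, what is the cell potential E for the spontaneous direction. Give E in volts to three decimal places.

+0.076 V

Fe²⁺/Fe is the cathode (higher E°), Cr³⁺/Cr²⁺ the anode: E°cell = -0.41 − (-0.44) = +0.03 V, n = 2.
Overall: Fe²⁺(aq) + 2 Cr²⁺(aq) → Fe(s) + 2 Cr³⁺(aq)
Q = [Cr³⁺]^2 / ([Fe²⁺]·[Cr²⁺]^2); log Q = -1.567.
E = E° − (0.0592/n) log Q = +0.03 − (0.0592/2)(-1.567) = +0.076 V.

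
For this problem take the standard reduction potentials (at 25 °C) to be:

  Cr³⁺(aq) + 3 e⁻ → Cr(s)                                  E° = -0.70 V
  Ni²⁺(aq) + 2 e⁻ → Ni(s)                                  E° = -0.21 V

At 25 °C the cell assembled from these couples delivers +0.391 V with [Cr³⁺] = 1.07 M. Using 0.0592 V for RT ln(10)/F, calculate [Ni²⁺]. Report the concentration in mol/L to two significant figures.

0.00047 M

Ni²⁺/Ni is the cathode, Cr³⁺/Cr the anode: E°cell = +0.49 V, n = 6.
Overall reaction: 3 Ni²⁺(aq) + 2 Cr(s) → 3 Ni(s) + 2 Cr³⁺(aq); Q = [Cr³⁺]^2/[Ni²⁺]^3.
From E = E° − (0.0592/n) log Q: log Q = (E° − E)·n/0.0592 = (+0.49 − (+0.391))·6/0.0592 = 10.0338.
So 3·log[Ni²⁺] = 2·log(1.07) − log Q = 0.0588 − (10.0338) = -9.9750; log[Ni²⁺] = -9.9750 / 3 = -3.3250; [Ni²⁺] = 10^(-3.3250) ≈ 0.00047 M.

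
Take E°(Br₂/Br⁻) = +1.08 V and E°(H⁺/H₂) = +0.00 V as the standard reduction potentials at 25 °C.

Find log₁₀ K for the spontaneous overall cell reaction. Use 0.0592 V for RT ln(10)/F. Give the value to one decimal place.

36.5

Cathode: Br₂/Br⁻; anode: H⁺/H₂. E°cell = +1.08 V, n = 2.
log K = nE°cell / 0.0592 = (2)(+1.08) / 0.0592 = 36.5.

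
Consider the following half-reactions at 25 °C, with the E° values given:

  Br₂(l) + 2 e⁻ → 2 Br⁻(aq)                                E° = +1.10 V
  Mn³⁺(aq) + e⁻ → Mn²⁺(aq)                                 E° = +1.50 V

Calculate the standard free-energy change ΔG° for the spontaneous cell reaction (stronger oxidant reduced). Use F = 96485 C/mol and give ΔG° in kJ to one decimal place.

Mn³⁺/Mn²⁺ (E° = +1.50 V) is the cathode; Br₂/Br⁻ (E° = +1.10 V) is the anode, so E°cell = +0.40 V.
Balancing electrons gives n = 2 (lcm of 1 and 2).
ΔG° = −nFE° = −(2)(96485)(+0.40) = -77,188 J = -77.2 kJ.

-77.2 kJ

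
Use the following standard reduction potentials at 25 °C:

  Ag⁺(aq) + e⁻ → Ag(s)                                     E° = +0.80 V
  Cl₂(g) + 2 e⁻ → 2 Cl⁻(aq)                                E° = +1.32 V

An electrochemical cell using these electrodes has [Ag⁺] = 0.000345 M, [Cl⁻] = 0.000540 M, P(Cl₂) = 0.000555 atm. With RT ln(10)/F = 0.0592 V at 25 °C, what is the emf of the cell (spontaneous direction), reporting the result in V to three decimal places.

Cl₂/Cl⁻ is the cathode (higher E°), Ag⁺/Ag the anode: E°cell = +1.32 − (+0.80) = +0.52 V, n = 2.
Overall: Cl₂(g) + 2 Ag(s) → 2 Cl⁻(aq) + 2 Ag⁺(aq)
Q = [Cl⁻]^2·[Ag⁺]^2 / (P(Cl₂)); log Q = -10.204.
E = E° − (0.0592/n) log Q = +0.52 − (0.0592/2)(-10.204) = +0.822 V.

+0.822 V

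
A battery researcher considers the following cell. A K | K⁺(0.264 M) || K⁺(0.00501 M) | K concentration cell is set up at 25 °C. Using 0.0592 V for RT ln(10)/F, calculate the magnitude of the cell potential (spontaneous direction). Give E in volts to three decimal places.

+0.102 V

For a concentration cell E°cell = 0. The 0.264 M side is the cathode (reduction is favoured where [K⁺] is higher).
With n = 1, E = −(0.0592/1) log([K⁺]ₐₙ/[K⁺]꜀ₐₜ) = −(0.0592/1) log(0.00501/0.264) = −(0.0592/1)(-1.722) = +0.102 V.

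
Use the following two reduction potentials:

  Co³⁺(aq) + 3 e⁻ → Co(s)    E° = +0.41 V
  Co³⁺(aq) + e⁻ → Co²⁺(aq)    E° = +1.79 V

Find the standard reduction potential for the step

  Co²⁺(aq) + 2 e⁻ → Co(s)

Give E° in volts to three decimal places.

-0.280 V

Sequential free energies add, so n₃E°₃ = n₁E°₁ + n₂E°₂.
With n₃ = 3, and the known step contributing 1×(+1.79) V, the unknown satisfies 2·E° = 3×(+0.41) − 1×(+1.79) = -0.560.
E° = -0.560 / 2 = -0.280 V.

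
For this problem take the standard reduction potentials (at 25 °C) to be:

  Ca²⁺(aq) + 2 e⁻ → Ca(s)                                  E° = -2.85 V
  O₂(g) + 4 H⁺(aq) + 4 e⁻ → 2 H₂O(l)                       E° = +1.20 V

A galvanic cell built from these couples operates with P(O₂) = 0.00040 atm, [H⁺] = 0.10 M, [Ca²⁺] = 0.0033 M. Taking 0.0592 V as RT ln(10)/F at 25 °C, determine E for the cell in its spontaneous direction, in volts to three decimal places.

O₂/H₂O is the cathode (higher E°), Ca²⁺/Ca the anode: E°cell = +1.20 − (-2.85) = +4.05 V, n = 4.
Overall: O₂(g) + 4 H⁺(aq) + 2 Ca(s) → 2 H₂O(l) + 2 Ca²⁺(aq)
Q = [Ca²⁺]^2 / (P(O₂)·[H⁺]^4); log Q = 2.435.
E = E° − (0.0592/n) log Q = +4.05 − (0.0592/4)(2.435) = +4.014 V.

+4.014 V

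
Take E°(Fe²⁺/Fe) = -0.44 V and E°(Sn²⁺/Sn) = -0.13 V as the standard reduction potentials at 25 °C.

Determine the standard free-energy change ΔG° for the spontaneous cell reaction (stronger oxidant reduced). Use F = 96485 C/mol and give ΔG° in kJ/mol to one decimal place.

Sn²⁺/Sn (E° = -0.13 V) is the cathode; Fe²⁺/Fe (E° = -0.44 V) is the anode, so E°cell = +0.31 V.
Balancing electrons gives n = 2 (lcm of 2 and 2).
ΔG° = −nFE° = −(2)(96485)(+0.31) = -59,821 J = -59.8 kJ/mol.

-59.8 kJ/mol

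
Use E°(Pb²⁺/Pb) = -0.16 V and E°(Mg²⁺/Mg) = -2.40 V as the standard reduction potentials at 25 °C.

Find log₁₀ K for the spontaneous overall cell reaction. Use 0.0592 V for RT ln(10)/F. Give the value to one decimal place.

Cathode: Pb²⁺/Pb; anode: Mg²⁺/Mg. E°cell = +2.24 V, n = 2.
log K = nE°cell / 0.0592 = (2)(+2.24) / 0.0592 = 75.7.

75.7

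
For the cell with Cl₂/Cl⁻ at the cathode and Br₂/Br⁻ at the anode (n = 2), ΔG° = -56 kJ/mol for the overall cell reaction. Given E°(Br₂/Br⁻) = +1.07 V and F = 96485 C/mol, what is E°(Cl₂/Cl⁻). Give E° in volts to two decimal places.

E°cell = −ΔG°/(nF) = −(-56×10³)/((2)(96485)) = +0.290 V.
Since Cl₂/Cl⁻ is the cathode and Br₂/Br⁻ the anode, E°cell = E°(Cl₂/Cl⁻) − E°(Br₂/Br⁻).
So E°(Cl₂/Cl⁻) = E°cell + E°(Br₂/Br⁻) = +0.290 + (+1.07) = +1.36 V.

+1.36 V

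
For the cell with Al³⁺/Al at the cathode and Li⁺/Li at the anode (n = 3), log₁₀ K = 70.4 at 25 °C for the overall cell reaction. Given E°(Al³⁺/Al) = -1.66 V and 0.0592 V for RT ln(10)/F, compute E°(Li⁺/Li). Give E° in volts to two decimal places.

-3.05 V

E°cell = (0.0592/n)·log K = (0.0592/3)(70.4) = +1.389 V.
Since Al³⁺/Al is the cathode and Li⁺/Li the anode, E°cell = E°(Al³⁺/Al) − E°(Li⁺/Li).
So E°(Li⁺/Li) = E°(Al³⁺/Al) − E°cell = (-1.66) − (+1.389) = -3.05 V.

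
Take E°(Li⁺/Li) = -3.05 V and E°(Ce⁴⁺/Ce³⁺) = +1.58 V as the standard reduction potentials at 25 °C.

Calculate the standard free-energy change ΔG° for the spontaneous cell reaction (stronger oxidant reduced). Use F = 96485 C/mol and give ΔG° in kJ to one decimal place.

-446.7 kJ

Ce⁴⁺/Ce³⁺ (E° = +1.58 V) is the cathode; Li⁺/Li (E° = -3.05 V) is the anode, so E°cell = +4.63 V.
Balancing electrons gives n = 1 (lcm of 1 and 1).
ΔG° = −nFE° = −(1)(96485)(+4.63) = -446,726 J = -446.7 kJ.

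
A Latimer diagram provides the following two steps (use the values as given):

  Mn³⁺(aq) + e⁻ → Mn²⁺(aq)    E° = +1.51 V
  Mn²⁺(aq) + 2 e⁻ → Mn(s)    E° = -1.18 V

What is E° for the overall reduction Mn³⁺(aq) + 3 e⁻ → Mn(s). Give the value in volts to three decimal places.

Standard free energies of sequential steps add: ΔG°₃ = ΔG°₁ + ΔG°₂, so n₃E°₃ = n₁E°₁ + n₂E°₂.
E°₃ = (1×+1.51 + 2×-1.18) / 3 = (-0.850) / 3 = -0.283 V.

-0.283 V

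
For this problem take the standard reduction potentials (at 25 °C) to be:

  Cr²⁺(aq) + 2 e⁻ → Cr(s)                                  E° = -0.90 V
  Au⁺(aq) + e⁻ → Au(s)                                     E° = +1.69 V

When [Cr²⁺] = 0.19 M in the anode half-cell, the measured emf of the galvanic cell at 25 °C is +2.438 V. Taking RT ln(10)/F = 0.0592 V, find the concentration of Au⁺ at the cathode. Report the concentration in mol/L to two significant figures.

0.0012 M

Au⁺/Au is the cathode, Cr²⁺/Cr the anode: E°cell = +2.59 V, n = 2.
Overall reaction: 2 Au⁺(aq) + Cr(s) → 2 Au(s) + Cr²⁺(aq); Q = [Cr²⁺]^1/[Au⁺]^2.
From E = E° − (0.0592/n) log Q: log Q = (E° − E)·n/0.0592 = (+2.59 − (+2.438))·2/0.0592 = 5.1351.
So 2·log[Au⁺] = 1·log(0.19) − log Q = -0.7212 − (5.1351) = -5.8563; log[Au⁺] = -5.8563 / 2 = -2.9282; [Au⁺] = 10^(-2.9282) ≈ 0.0012 M.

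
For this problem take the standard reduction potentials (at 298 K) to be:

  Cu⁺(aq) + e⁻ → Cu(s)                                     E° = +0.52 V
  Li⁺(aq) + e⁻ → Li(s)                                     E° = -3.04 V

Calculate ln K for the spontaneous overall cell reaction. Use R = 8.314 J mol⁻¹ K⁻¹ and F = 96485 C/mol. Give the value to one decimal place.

Cathode: Cu⁺/Cu; anode: Li⁺/Li. E°cell = (+0.52) − (-3.04) = +3.56 V, with n = 1.
ΔG° = −nFE° = −RT ln K, so ln K = nFE°/(RT) = (1)(96485)(+3.56) / ((8.314)(298)) = 138.638.

138.6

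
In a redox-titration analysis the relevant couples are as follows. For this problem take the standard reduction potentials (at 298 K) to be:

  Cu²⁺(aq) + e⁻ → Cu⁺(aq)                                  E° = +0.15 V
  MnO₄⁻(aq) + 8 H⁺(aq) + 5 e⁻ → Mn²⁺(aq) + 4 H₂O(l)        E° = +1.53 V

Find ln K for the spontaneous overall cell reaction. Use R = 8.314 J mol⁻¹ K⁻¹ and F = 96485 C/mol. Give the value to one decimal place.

Cathode: MnO₄⁻/Mn²⁺; anode: Cu²⁺/Cu⁺. E°cell = (+1.53) − (+0.15) = +1.38 V, with n = 5.
ΔG° = −nFE° = −RT ln K, so ln K = nFE°/(RT) = (5)(96485)(+1.38) / ((8.314)(298)) = 268.709.

268.7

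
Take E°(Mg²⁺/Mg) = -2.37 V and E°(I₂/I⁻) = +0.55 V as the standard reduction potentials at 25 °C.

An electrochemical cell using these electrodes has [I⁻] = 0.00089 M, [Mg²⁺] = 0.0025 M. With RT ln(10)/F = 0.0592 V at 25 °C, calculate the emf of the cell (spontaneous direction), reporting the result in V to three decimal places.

+3.178 V

I₂/I⁻ is the cathode (higher E°), Mg²⁺/Mg the anode: E°cell = +0.55 − (-2.37) = +2.92 V, n = 2.
Overall: I₂(s) + Mg(s) → 2 I⁻(aq) + Mg²⁺(aq)
Q = [I⁻]^2·[Mg²⁺]; log Q = -8.703.
E = E° − (0.0592/n) log Q = +2.92 − (0.0592/2)(-8.703) = +3.178 V.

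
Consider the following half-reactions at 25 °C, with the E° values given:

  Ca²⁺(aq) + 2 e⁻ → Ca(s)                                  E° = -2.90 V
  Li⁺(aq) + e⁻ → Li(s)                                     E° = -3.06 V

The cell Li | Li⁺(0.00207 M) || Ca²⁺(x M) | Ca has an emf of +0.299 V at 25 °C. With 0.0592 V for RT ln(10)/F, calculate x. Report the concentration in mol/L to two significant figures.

Ca²⁺/Ca is the cathode, Li⁺/Li the anode: E°cell = +0.16 V, n = 2.
Overall reaction: Ca²⁺(aq) + 2 Li(s) → Ca(s) + 2 Li⁺(aq); Q = [Li⁺]^2/[Ca²⁺]^1.
From E = E° − (0.0592/n) log Q: log Q = (E° − E)·n/0.0592 = (+0.16 − (+0.299))·2/0.0592 = -4.6959.
So 1·log[Ca²⁺] = 2·log(0.00207) − log Q = -5.3681 − (-4.6959) = -0.6722; [Ca²⁺] = 10^(-0.6722) ≈ 0.21 M.

0.21 M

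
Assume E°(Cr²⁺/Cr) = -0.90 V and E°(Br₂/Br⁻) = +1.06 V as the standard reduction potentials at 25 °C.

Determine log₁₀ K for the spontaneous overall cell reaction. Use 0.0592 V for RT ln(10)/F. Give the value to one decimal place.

66.2

Cathode: Br₂/Br⁻; anode: Cr²⁺/Cr. E°cell = +1.96 V, n = 2.
log K = nE°cell / 0.0592 = (2)(+1.96) / 0.0592 = 66.2.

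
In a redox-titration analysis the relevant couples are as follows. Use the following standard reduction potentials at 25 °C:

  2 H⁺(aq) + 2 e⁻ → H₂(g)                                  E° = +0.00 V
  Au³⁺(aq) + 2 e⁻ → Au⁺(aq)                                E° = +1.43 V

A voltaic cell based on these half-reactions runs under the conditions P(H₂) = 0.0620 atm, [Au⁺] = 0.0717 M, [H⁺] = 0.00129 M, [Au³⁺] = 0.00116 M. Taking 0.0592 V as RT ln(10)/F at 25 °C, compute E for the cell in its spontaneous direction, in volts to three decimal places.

+1.512 V

Au³⁺/Au⁺ is the cathode (higher E°), H⁺/H₂ the anode: E°cell = +1.43 − (+0.00) = +1.43 V, n = 2.
Overall: Au³⁺(aq) + H₂(g) → Au⁺(aq) + 2 H⁺(aq)
Q = [Au⁺]·[H⁺]^2 / ([Au³⁺]·P(H₂)); log Q = -2.780.
E = E° − (0.0592/n) log Q = +1.43 − (0.0592/2)(-2.780) = +1.512 V.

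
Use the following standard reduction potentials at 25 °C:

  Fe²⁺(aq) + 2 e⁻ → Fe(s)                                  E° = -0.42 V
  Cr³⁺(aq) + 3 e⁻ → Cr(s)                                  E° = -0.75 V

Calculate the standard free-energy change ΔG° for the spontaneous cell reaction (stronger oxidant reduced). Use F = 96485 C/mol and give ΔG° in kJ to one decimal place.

Fe²⁺/Fe (E° = -0.42 V) is the cathode; Cr³⁺/Cr (E° = -0.75 V) is the anode, so E°cell = +0.33 V.
Balancing electrons gives n = 6 (lcm of 2 and 3).
ΔG° = −nFE° = −(6)(96485)(+0.33) = -191,040 J = -191.0 kJ.

-191.0 kJ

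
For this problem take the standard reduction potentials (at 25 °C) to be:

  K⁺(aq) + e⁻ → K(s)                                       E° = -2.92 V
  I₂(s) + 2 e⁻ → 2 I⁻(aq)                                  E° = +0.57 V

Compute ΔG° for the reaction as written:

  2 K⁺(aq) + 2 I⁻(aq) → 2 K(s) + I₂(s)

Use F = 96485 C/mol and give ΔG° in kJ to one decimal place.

As written, K⁺/K is reduced (cathode) and I₂/I⁻ is oxidised (anode), so E°cell = (-2.92) − (+0.57) = -3.49 V.
Balancing electrons gives n = 2.
ΔG° = −nFE° = −(2)(96485)(-3.49) = 673,465 J = +673.5 kJ.

+673.5 kJ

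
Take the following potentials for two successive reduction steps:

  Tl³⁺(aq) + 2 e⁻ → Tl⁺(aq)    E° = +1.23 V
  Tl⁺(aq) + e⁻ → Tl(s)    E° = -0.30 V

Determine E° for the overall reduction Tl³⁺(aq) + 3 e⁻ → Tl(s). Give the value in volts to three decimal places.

+0.720 V

Since ΔG° = −nFE° is additive over sequential reductions, n₃E°₃ = n₁E°₁ + n₂E°₂.
E°₃ = (2×+1.23 + 1×-0.30) / 3 = (+2.160) / 3 = +0.720 V.
Simply averaging or adding the two E° values would be wrong; the electron-weighted sum is required.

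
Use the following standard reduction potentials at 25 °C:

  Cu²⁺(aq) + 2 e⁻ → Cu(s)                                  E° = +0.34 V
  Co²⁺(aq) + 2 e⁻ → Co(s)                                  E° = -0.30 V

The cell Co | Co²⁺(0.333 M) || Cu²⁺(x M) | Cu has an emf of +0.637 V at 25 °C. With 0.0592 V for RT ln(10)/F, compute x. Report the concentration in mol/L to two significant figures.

Cu²⁺/Cu is the cathode, Co²⁺/Co the anode: E°cell = +0.64 V, n = 2.
Overall reaction: Cu²⁺(aq) + Co(s) → Cu(s) + Co²⁺(aq); Q = [Co²⁺]^1/[Cu²⁺]^1.
From E = E° − (0.0592/n) log Q: log Q = (E° − E)·n/0.0592 = (+0.64 − (+0.637))·2/0.0592 = 0.1014.
So 1·log[Cu²⁺] = 1·log(0.333) − log Q = -0.4776 − (0.1014) = -0.5790; [Cu²⁺] = 10^(-0.5790) ≈ 0.26 M.

0.26 M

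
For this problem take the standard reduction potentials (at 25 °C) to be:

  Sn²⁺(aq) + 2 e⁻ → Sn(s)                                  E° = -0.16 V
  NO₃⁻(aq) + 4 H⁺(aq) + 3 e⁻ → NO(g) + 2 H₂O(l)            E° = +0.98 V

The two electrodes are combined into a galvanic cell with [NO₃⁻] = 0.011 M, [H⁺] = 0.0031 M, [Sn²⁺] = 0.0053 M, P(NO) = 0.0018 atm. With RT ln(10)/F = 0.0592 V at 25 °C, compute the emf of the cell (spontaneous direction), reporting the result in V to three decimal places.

+1.025 V

NO₃⁻/NO is the cathode (higher E°), Sn²⁺/Sn the anode: E°cell = +0.98 − (-0.16) = +1.14 V, n = 6.
Overall: 2 NO₃⁻(aq) + 8 H⁺(aq) + 3 Sn(s) → 2 NO(g) + 4 H₂O(l) + 3 Sn²⁺(aq)
Q = P(NO)^2·[Sn²⁺]^3 / ([NO₃⁻]^2·[H⁺]^8); log Q = 11.670.
E = E° − (0.0592/n) log Q = +1.14 − (0.0592/6)(11.670) = +1.025 V.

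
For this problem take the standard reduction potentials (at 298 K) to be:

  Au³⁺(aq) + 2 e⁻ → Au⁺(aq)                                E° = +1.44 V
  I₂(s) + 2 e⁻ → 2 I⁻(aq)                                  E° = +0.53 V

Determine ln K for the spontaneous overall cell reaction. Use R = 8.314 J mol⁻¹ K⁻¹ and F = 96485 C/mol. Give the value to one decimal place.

70.9

Cathode: Au³⁺/Au⁺; anode: I₂/I⁻. E°cell = (+1.44) − (+0.53) = +0.91 V, with n = 2.
ΔG° = −nFE° = −RT ln K, so ln K = nFE°/(RT) = (2)(96485)(+0.91) / ((8.314)(298)) = 70.877.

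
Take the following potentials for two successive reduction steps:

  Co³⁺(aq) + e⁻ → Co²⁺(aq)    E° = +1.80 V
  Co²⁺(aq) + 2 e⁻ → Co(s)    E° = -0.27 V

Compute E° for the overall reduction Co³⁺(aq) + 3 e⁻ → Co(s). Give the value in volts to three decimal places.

Since ΔG° = −nFE° is additive over sequential reductions, n₃E°₃ = n₁E°₁ + n₂E°₂.
E°₃ = (1×+1.80 + 2×-0.27) / 3 = (+1.260) / 3 = +0.420 V.
Simply averaging or adding the two E° values would be wrong; the electron-weighted sum is required.

+0.420 V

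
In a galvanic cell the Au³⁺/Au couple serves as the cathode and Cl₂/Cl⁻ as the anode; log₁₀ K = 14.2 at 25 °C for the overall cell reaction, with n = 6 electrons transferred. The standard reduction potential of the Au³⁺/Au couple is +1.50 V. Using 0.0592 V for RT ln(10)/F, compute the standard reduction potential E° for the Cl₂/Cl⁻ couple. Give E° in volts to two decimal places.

+1.36 V

E°cell = (0.0592/n)·log K = (0.0592/6)(14.2) = +0.140 V.
Since Au³⁺/Au is the cathode and Cl₂/Cl⁻ the anode, E°cell = E°(Au³⁺/Au) − E°(Cl₂/Cl⁻).
So E°(Cl₂/Cl⁻) = E°(Au³⁺/Au) − E°cell = (+1.50) − (+0.140) = +1.36 V.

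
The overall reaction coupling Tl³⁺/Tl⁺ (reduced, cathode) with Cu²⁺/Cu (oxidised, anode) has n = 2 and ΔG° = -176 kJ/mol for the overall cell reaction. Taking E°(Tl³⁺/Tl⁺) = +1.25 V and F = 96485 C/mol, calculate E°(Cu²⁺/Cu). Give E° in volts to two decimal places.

E°cell = −ΔG°/(nF) = −(-176×10³)/((2)(96485)) = +0.912 V.
Since Tl³⁺/Tl⁺ is the cathode and Cu²⁺/Cu the anode, E°cell = E°(Tl³⁺/Tl⁺) − E°(Cu²⁺/Cu).
So E°(Cu²⁺/Cu) = E°(Tl³⁺/Tl⁺) − E°cell = (+1.25) − (+0.912) = +0.34 V.

+0.34 V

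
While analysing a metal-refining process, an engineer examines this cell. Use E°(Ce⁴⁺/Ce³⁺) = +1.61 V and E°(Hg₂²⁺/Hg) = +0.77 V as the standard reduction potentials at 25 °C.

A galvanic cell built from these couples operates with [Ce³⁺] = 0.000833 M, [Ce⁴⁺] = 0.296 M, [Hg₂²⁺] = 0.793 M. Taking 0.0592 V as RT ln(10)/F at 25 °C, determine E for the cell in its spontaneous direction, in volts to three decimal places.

+0.994 V

Ce⁴⁺/Ce³⁺ is the cathode (higher E°), Hg₂²⁺/Hg the anode: E°cell = +1.61 − (+0.77) = +0.84 V, n = 2.
Overall: 2 Ce⁴⁺(aq) + 2 Hg(l) → 2 Ce³⁺(aq) + Hg₂²⁺(aq)
Q = [Ce³⁺]^2·[Hg₂²⁺] / ([Ce⁴⁺]^2); log Q = -5.202.
E = E° − (0.0592/n) log Q = +0.84 − (0.0592/2)(-5.202) = +0.994 V.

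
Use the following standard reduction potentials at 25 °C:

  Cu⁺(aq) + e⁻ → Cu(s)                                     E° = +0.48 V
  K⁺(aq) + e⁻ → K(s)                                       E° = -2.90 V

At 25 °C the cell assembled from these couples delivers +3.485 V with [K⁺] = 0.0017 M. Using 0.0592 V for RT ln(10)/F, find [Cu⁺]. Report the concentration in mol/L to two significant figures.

Cu⁺/Cu is the cathode, K⁺/K the anode: E°cell = +3.38 V, n = 1.
Overall reaction: Cu⁺(aq) + K(s) → Cu(s) + K⁺(aq); Q = [K⁺]^1/[Cu⁺]^1.
From E = E° − (0.0592/n) log Q: log Q = (E° − E)·n/0.0592 = (+3.38 − (+3.485))·1/0.0592 = -1.7736.
So 1·log[Cu⁺] = 1·log(0.0017) − log Q = -2.7696 − (-1.7736) = -0.9960; [Cu⁺] = 10^(-0.9960) ≈ 0.10 M.

0.10 M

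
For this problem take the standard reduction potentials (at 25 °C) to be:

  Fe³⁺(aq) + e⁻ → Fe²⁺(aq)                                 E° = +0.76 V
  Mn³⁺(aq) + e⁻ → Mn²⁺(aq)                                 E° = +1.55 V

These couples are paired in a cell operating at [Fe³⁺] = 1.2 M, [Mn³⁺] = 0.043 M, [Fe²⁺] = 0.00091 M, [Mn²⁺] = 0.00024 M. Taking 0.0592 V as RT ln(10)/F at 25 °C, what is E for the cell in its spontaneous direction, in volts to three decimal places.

Mn³⁺/Mn²⁺ is the cathode (higher E°), Fe³⁺/Fe²⁺ the anode: E°cell = +1.55 − (+0.76) = +0.79 V, n = 1.
Overall: Mn³⁺(aq) + Fe²⁺(aq) → Mn²⁺(aq) + Fe³⁺(aq)
Q = [Mn²⁺]·[Fe³⁺] / ([Mn³⁺]·[Fe²⁺]); log Q = 0.867.
E = E° − (0.0592/n) log Q = +0.79 − (0.0592/1)(0.867) = +0.739 V.

+0.739 V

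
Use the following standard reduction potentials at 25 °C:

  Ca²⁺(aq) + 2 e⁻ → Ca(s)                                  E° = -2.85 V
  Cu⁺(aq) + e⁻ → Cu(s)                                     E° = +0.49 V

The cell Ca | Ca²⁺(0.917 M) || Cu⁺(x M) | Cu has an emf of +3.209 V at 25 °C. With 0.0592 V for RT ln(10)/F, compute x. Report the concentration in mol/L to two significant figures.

0.0059 M

Cu⁺/Cu is the cathode, Ca²⁺/Ca the anode: E°cell = +3.34 V, n = 2.
Overall reaction: 2 Cu⁺(aq) + Ca(s) → 2 Cu(s) + Ca²⁺(aq); Q = [Ca²⁺]^1/[Cu⁺]^2.
From E = E° − (0.0592/n) log Q: log Q = (E° − E)·n/0.0592 = (+3.34 − (+3.209))·2/0.0592 = 4.4257.
So 2·log[Cu⁺] = 1·log(0.917) − log Q = -0.0376 − (4.4257) = -4.4633; log[Cu⁺] = -4.4633 / 2 = -2.2317; [Cu⁺] = 10^(-2.2317) ≈ 0.0059 M.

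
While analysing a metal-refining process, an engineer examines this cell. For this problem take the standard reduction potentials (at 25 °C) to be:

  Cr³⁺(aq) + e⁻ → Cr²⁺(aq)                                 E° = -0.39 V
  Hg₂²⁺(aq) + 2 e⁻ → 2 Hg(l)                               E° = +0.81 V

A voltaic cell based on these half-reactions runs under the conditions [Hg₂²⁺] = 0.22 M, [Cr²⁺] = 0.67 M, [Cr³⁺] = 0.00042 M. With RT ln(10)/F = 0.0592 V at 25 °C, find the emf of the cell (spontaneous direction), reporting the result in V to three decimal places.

Hg₂²⁺/Hg is the cathode (higher E°), Cr³⁺/Cr²⁺ the anode: E°cell = +0.81 − (-0.39) = +1.20 V, n = 2.
Overall: Hg₂²⁺(aq) + 2 Cr²⁺(aq) → 2 Hg(l) + 2 Cr³⁺(aq)
Q = [Cr³⁺]^2 / ([Hg₂²⁺]·[Cr²⁺]^2); log Q = -5.748.
E = E° − (0.0592/n) log Q = +1.20 − (0.0592/2)(-5.748) = +1.370 V.

+1.370 V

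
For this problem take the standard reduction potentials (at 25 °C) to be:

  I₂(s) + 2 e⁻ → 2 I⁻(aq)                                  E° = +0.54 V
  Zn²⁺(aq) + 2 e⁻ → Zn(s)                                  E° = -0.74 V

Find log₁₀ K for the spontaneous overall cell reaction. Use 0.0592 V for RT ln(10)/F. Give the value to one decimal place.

Cathode: I₂/I⁻; anode: Zn²⁺/Zn. E°cell = +1.28 V, n = 2.
log K = nE°cell / 0.0592 = (2)(+1.28) / 0.0592 = 43.2.

43.2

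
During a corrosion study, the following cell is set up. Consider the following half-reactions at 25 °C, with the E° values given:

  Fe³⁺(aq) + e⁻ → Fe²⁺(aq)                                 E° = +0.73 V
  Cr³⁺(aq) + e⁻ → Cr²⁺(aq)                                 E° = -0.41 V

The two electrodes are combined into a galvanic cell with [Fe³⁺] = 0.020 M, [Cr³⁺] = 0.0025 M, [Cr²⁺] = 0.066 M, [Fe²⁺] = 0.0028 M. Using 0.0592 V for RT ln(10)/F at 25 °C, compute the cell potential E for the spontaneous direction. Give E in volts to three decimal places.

+1.275 V

Fe³⁺/Fe²⁺ is the cathode (higher E°), Cr³⁺/Cr²⁺ the anode: E°cell = +0.73 − (-0.41) = +1.14 V, n = 1.
Overall: Fe³⁺(aq) + Cr²⁺(aq) → Fe²⁺(aq) + Cr³⁺(aq)
Q = [Fe²⁺]·[Cr³⁺] / ([Fe³⁺]·[Cr²⁺]); log Q = -2.275.
E = E° − (0.0592/n) log Q = +1.14 − (0.0592/1)(-2.275) = +1.275 V.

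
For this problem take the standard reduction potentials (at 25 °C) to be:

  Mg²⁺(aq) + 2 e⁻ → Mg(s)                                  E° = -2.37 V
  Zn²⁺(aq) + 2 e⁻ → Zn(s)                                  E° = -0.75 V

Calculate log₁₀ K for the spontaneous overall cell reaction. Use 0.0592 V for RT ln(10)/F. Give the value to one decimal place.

54.7

Cathode: Zn²⁺/Zn; anode: Mg²⁺/Mg. E°cell = +1.62 V, n = 2.
log K = nE°cell / 0.0592 = (2)(+1.62) / 0.0592 = 54.7.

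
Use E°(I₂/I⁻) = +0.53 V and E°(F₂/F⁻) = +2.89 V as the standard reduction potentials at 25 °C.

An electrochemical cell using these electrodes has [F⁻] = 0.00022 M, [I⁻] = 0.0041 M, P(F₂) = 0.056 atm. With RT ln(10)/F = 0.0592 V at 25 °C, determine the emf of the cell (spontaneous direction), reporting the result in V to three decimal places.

+2.398 V

F₂/F⁻ is the cathode (higher E°), I₂/I⁻ the anode: E°cell = +2.89 − (+0.53) = +2.36 V, n = 2.
Overall: F₂(g) + 2 I⁻(aq) → 2 F⁻(aq) + I₂(s)
Q = [F⁻]^2 / (P(F₂)·[I⁻]^2); log Q = -1.289.
E = E° − (0.0592/n) log Q = +2.36 − (0.0592/2)(-1.289) = +2.398 V.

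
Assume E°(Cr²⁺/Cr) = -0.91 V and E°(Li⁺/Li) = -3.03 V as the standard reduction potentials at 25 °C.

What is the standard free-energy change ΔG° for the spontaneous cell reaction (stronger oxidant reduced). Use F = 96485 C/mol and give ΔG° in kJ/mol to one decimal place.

Cr²⁺/Cr (E° = -0.91 V) is the cathode; Li⁺/Li (E° = -3.03 V) is the anode, so E°cell = +2.12 V.
Balancing electrons gives n = 2 (lcm of 2 and 1).
ΔG° = −nFE° = −(2)(96485)(+2.12) = -409,096 J = -409.1 kJ/mol.

-409.1 kJ/mol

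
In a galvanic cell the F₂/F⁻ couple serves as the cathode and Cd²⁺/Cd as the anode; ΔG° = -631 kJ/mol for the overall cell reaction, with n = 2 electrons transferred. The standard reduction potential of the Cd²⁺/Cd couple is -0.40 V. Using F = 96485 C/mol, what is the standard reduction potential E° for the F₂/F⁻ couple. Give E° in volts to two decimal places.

E°cell = −ΔG°/(nF) = −(-631×10³)/((2)(96485)) = +3.270 V.
Since F₂/F⁻ is the cathode and Cd²⁺/Cd the anode, E°cell = E°(F₂/F⁻) − E°(Cd²⁺/Cd).
So E°(F₂/F⁻) = E°cell + E°(Cd²⁺/Cd) = +3.270 + (-0.40) = +2.87 V.

+2.87 V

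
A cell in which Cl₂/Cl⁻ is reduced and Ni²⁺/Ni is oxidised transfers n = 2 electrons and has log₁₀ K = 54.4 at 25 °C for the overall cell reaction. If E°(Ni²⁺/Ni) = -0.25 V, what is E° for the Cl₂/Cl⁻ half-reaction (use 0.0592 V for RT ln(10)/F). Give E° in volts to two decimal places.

+1.36 V

E°cell = (0.0592/n)·log K = (0.0592/2)(54.4) = +1.610 V.
Since Cl₂/Cl⁻ is the cathode and Ni²⁺/Ni the anode, E°cell = E°(Cl₂/Cl⁻) − E°(Ni²⁺/Ni).
So E°(Cl₂/Cl⁻) = E°cell + E°(Ni²⁺/Ni) = +1.610 + (-0.25) = +1.36 V.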